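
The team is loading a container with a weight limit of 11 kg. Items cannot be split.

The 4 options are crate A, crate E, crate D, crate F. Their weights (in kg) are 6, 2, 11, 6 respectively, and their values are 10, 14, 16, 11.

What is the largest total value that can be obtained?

25

Allowing fractional choices, the relaxed optimum would be about 30.0, but items are indivisible.
crate E + crate F: weight 2 + 6 = 8 ≤ 11, value 14 + 11 = 25.
crate D: weight 11 ≤ 11, value 16.
crate A + crate E: weight 6 + 2 = 8 ≤ 11, value 10 + 14 = 24.
Best is crate E and crate F with total value 25.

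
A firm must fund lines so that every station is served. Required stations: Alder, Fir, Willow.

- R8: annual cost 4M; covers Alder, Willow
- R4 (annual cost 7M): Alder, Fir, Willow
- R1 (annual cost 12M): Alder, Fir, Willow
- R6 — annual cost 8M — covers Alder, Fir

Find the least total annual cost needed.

7

This is an integer covering problem.
The greedy cost-per-new-station heuristic would pick R8 and R4 for 11, but a cheaper cover exists.
R4 alone covers Alder, Fir, Willow — every station.
Total annual cost: 7.
No cover costs less than 7.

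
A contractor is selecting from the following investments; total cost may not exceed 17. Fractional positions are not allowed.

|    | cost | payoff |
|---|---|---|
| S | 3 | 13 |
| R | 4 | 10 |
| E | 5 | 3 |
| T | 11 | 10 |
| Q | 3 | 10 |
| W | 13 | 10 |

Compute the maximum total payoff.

This is a 0-1 knapsack instance.
Allowing fractional choices, the relaxed optimum would be about 39.4, but investments are indivisible.
S + R + E + Q: cost 3 + 4 + 5 + 3 = 15 ≤ 17, payoff 13 + 10 + 3 + 10 = 36.
S + R + Q: cost 3 + 4 + 3 = 10 ≤ 17, payoff 13 + 10 + 10 = 33.
S + T + Q: cost 3 + 11 + 3 = 17 ≤ 17, payoff 13 + 10 + 10 = 33.
Best is S, R, E, and Q with total payoff 36.

36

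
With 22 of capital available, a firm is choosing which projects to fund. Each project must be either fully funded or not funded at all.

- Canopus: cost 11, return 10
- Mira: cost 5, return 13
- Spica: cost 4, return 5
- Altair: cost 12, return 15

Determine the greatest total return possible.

Mira + Spica + Altair: cost 5 + 4 + 12 = 21 ≤ 22, return 13 + 5 + 15 = 33.
Mira + Altair: cost 5 + 12 = 17 ≤ 22, return 13 + 15 = 28.
Best is Mira, Spica, and Altair with total return 33.

33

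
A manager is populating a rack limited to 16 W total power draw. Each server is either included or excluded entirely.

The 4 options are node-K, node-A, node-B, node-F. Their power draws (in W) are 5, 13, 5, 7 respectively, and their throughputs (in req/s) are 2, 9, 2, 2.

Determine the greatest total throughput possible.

9

This is a 0-1 knapsack instance.
Take node-A: power draw 13 ≤ 16, throughput 9.
No other feasible combination does better.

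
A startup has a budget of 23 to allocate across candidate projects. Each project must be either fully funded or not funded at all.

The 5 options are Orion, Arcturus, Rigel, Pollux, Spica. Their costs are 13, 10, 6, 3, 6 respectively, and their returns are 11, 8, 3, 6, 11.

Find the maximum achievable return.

Allowing fractional choices, the relaxed optimum would be about 28.8, but projects are indivisible.
Orion + Pollux + Spica: cost 13 + 3 + 6 = 22 ≤ 23, return 11 + 6 + 11 = 28.
Arcturus + Pollux + Spica: cost 10 + 3 + 6 = 19 ≤ 23, return 8 + 6 + 11 = 25.
Best is Orion, Pollux, and Spica with total return 28.

28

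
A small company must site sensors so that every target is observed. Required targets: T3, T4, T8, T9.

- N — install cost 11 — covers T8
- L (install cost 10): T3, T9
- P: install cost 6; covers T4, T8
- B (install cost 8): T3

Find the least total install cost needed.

16

Choose L and P: together they cover T3, T4, T8, T9 — every target.
Total install cost: 10 + 6 = 16.
No cover costs less than 16.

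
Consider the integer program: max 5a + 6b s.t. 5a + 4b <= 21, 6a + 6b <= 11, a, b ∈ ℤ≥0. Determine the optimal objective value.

6

The continuous relaxation peaks at (0, 1.83) with value 11.00; rounding to a feasible lattice point costs some objective.
(a,b)=(0,1): 5·0+4·1=4≤21, 6·0+6·1=6≤11, objective 6.
(a,b)=(1,0): 5·1+4·0=5≤21, 6·1+6·0=6≤11, objective 5.
(a,b)=(0,0): 5·0+4·0=0≤21, 6·0+6·0=0≤11, objective 0.
The best lattice point is (0,1), giving 6.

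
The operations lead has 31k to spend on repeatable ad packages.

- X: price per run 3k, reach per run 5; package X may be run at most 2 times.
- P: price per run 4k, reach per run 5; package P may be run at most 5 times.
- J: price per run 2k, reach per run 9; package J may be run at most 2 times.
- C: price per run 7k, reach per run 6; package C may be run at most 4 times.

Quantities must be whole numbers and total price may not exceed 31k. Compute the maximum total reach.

J has the best ratio (9/2); taking only J gives at most 2×9 = 18 (stopped by the supply cap of 2).
Mixing does better — 2×X, 5×P, and 2×J: price 30 ≤ 31, reach 2·5 + 5·5 + 2·9 = 53.

53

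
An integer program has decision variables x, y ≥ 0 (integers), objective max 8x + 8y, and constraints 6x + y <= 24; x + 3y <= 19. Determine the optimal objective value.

The continuous relaxation peaks at (3.12, 5.29) with value 67.29; rounding to a feasible lattice point costs some objective.
(x,y)=(3,5): 6·3+1·5=23≤24, 1·3+3·5=18≤19, objective 64.
(x,y)=(2,5): 6·2+1·5=17≤24, 1·2+3·5=17≤19, objective 56.
(x,y)=(3,4): 6·3+1·4=22≤24, 1·3+3·4=15≤19, objective 56.
Maximum is 64 at (x,y)=(3,5).

64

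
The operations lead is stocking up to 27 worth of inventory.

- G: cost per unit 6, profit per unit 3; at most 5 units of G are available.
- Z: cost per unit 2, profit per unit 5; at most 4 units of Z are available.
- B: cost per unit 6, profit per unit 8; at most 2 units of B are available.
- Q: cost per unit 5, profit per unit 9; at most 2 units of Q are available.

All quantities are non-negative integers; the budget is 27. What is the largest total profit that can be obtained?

4×Z, 2×B, and 1×Q: cost 25 ≤ 27, profit 4·5 + 2·8 + 1·9 = 45.
4×Z, 1×B, and 2×Q: cost 24 ≤ 27, profit 4·5 + 1·8 + 2·9 = 46.
Best is 46.

46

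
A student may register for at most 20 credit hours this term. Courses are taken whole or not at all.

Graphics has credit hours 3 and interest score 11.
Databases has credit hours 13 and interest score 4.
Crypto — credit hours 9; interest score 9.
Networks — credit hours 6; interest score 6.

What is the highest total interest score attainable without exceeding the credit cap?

26

Allowing fractional choices, the relaxed optimum would be about 26.6, but courses are indivisible.
Graphics + Networks: credit hours 3 + 6 = 9 ≤ 20, interest score 11 + 6 = 17.
Graphics + Crypto + Networks: credit hours 3 + 9 + 6 = 18 ≤ 20, interest score 11 + 9 + 6 = 26.
Graphics + Crypto: credit hours 3 + 9 = 12 ≤ 20, interest score 11 + 9 = 20.
Best is Graphics, Crypto, and Networks with total interest score 26.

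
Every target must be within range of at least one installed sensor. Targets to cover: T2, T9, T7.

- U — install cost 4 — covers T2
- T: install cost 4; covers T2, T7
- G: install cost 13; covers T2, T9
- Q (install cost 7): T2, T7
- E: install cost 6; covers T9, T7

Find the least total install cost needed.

This is an integer covering problem.
Choose U and E: together they cover T2, T9, T7 — every target.
Total install cost: 4 + 6 = 10.
No cover costs less than 10.

10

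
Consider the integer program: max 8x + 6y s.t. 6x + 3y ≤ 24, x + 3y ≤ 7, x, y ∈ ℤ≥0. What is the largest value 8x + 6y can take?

32

Relaxing integrality, the LP optimum is 34.40 at (x,y) = (3.4, 1.2), which is not an integer point.
(x,y)=(4,0): 6·4+3·0=24≤24, 1·4+3·0=4≤7, objective 32.
(x,y)=(3,1): 6·3+3·1=21≤24, 1·3+3·1=6≤7, objective 30.
(x,y)=(3,0): 6·3+3·0=18≤24, 1·3+3·0=3≤7, objective 24.
(x,y)=(2,1): 6·2+3·1=15≤24, 1·2+3·1=5≤7, objective 22.
Maximum is 32 at (x,y)=(4,0).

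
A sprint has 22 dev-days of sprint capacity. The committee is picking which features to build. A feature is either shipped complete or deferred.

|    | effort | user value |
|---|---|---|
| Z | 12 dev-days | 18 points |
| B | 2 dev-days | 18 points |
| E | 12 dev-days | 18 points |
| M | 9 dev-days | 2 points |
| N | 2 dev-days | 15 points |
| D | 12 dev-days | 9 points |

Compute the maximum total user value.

51

B + E + N: effort 2 + 12 + 2 = 16 ≤ 22, user value 18 + 18 + 15 = 51.
Z + B + N: effort 12 + 2 + 2 = 16 ≤ 22, user value 18 + 18 + 15 = 51.
B + N + D: effort 2 + 2 + 12 = 16 ≤ 22, user value 18 + 15 + 9 = 42.
The maximum user value is 51; one optimal choice is Z, B, and N.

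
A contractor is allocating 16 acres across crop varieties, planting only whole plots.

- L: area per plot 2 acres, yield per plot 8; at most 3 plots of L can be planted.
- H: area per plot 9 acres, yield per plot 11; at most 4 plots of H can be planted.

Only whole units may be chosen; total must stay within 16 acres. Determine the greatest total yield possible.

This is a bounded integer knapsack.
3×L and 1×H: area 15 ≤ 16, yield 3·8 + 1·11 = 35.
2×L and 1×H: area 13 ≤ 16, yield 2·8 + 1·11 = 27.
Best is 35.

35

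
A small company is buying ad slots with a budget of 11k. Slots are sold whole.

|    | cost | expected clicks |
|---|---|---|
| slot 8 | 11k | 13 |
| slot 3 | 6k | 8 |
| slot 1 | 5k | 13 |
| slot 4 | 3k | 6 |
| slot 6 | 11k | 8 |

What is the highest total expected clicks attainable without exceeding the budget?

21

slot 1 + slot 4: cost 5 + 3 = 8 ≤ 11, expected clicks 13 + 6 = 19.
slot 3 + slot 1: cost 6 + 5 = 11 ≤ 11, expected clicks 8 + 13 = 21.
slot 3 + slot 4: cost 6 + 3 = 9 ≤ 11, expected clicks 8 + 6 = 14.
Best is slot 3 and slot 1 with total expected clicks 21.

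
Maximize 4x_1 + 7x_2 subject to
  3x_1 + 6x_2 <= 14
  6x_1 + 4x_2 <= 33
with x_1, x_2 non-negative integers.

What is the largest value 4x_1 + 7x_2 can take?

16

Relaxing integrality, the LP optimum is 18.67 at (x_1,x_2) = (4.67, 0), which is not an integer point.
(x_1,x_2)=(4,0): 3·4+6·0=12≤14, 6·4+4·0=24≤33, objective 16.
(x_1,x_2)=(3,0): 3·3+6·0=9≤14, 6·3+4·0=18≤33, objective 12.
Maximum is 16 at (x_1,x_2)=(4,0).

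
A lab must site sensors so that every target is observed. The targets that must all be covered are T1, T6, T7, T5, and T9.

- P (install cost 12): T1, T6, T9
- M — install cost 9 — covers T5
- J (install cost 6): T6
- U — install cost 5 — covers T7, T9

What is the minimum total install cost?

26

This is an integer covering problem.
Choose P, M, and U: together they cover T1, T6, T7, T5, T9 — every target.
Total install cost: 12 + 9 + 5 = 26.
No cover costs less than 26.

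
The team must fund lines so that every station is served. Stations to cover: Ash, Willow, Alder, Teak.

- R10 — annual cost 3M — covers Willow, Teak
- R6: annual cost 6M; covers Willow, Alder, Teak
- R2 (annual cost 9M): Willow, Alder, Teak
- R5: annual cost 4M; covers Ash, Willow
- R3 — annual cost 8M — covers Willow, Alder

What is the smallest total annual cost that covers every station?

10

The greedy cost-per-new-station heuristic would pick R10, R5, and R6 for 13, but a cheaper cover exists.
Choose R6 and R5: together they cover Ash, Willow, Alder, Teak — every station.
Total annual cost: 6 + 4 = 10.
No cover costs less than 10.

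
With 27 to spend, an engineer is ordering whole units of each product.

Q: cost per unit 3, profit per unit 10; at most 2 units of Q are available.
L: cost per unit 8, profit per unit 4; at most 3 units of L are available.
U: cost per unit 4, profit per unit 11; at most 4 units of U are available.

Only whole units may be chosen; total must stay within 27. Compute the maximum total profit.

64

Q has the best ratio (10/3); taking only Q gives at most 2×10 = 20 (stopped by the supply cap of 2).
Mixing does better — 2×Q and 4×U: cost 22 ≤ 27, profit 2·10 + 4·11 = 64.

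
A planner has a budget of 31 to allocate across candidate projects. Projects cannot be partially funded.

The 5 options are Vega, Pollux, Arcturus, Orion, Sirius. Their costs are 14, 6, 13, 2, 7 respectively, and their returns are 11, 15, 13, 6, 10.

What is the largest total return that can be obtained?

44

Pollux + Arcturus + Orion + Sirius: cost 6 + 13 + 2 + 7 = 28 ≤ 31, return 15 + 13 + 6 + 10 = 44.
Pollux + Arcturus + Sirius: cost 6 + 13 + 7 = 26 ≤ 31, return 15 + 13 + 10 = 38.
Vega + Pollux + Orion + Sirius: cost 14 + 6 + 2 + 7 = 29 ≤ 31, return 11 + 15 + 6 + 10 = 42.
Best is Pollux, Arcturus, Orion, and Sirius with total return 44.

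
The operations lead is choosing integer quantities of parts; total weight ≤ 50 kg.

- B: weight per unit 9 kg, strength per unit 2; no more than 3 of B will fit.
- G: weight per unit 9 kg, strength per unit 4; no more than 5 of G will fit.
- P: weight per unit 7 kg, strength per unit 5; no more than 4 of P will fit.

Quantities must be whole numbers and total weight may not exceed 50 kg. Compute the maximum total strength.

28

This is a bounded integer knapsack.
3×G and 3×P: weight 48 ≤ 50, strength 3·4 + 3·5 = 27.
2×G and 4×P: weight 46 ≤ 50, strength 2·4 + 4·5 = 28.
Best is 28.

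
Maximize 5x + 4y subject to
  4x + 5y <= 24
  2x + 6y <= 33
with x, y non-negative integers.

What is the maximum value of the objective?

30

(x,y)=(6,0): 4·6+5·0=24≤24, 2·6+6·0=12≤33, objective 30.
(x,y)=(5,0): 4·5+5·0=20≤24, 2·5+6·0=10≤33, objective 25.
No feasible integer point exceeds 30.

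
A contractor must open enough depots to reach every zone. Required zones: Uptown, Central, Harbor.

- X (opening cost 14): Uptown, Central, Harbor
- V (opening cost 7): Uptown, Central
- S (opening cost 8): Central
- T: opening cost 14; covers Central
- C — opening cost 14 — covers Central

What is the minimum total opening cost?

The greedy cost-per-new-zone heuristic would pick V and X for 21, but a cheaper cover exists.
X alone covers Uptown, Central, Harbor — every zone.
Total opening cost: 14.
No cover costs less than 14.

14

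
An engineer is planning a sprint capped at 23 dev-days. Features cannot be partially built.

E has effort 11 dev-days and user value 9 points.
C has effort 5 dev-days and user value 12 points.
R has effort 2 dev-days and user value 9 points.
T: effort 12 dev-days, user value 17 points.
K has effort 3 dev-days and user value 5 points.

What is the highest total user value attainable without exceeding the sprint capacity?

43

C + R + T: effort 5 + 2 + 12 = 19 ≤ 23, user value 12 + 9 + 17 = 38.
E + C + R + K: effort 11 + 5 + 2 + 3 = 21 ≤ 23, user value 9 + 12 + 9 + 5 = 35.
C + R + T + K: effort 5 + 2 + 12 + 3 = 22 ≤ 23, user value 12 + 9 + 17 + 5 = 43.
Best is C, R, T, and K with total user value 43.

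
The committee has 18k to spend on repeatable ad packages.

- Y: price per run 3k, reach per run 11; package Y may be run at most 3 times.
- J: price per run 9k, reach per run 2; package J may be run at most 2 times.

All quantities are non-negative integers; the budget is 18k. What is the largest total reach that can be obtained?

3×Y and 1×J: price 18 ≤ 18, reach 3·11 + 1·2 = 35.
3×Y: price 9 ≤ 18, reach 3·11 = 33.
Best is 35.

35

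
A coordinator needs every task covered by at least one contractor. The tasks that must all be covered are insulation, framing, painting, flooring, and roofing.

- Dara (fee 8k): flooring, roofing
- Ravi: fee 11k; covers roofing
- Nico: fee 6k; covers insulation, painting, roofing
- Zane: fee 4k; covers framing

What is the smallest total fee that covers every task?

This is a weighted set-cover instance.
Choose Dara, Nico, and Zane: together they cover insulation, framing, painting, flooring, roofing — every task.
Total fee: 8 + 6 + 4 = 18.
No cover costs less than 18.

18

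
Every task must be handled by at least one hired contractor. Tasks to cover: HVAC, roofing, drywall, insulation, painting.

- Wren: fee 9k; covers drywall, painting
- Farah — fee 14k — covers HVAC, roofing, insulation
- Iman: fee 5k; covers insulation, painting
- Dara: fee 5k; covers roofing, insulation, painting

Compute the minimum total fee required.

23

The greedy cost-per-new-task heuristic would pick Dara, Wren, and Farah for 28, but a cheaper cover exists.
Choose Wren and Farah: together they cover HVAC, roofing, drywall, insulation, painting — every task.
Total fee: 9 + 14 = 23.
No cover costs less than 23.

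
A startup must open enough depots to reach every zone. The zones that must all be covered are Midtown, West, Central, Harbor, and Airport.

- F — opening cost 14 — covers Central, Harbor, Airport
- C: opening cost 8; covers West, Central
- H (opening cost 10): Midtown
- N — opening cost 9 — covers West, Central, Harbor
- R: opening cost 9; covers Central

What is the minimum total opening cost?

32

This is a weighted set-cover instance.
Choose F, C, and H: together they cover Midtown, West, Central, Harbor, Airport — every zone.
Total opening cost: 14 + 8 + 10 = 32.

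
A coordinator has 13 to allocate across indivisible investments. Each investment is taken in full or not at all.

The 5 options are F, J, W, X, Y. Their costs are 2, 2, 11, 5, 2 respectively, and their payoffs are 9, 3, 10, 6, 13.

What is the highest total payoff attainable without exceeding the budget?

Allowing fractional choices, the relaxed optimum would be about 32.8, but investments are indivisible.
F + J + Y: cost 2 + 2 + 2 = 6 ≤ 13, payoff 9 + 3 + 13 = 25.
F + J + X + Y: cost 2 + 2 + 5 + 2 = 11 ≤ 13, payoff 9 + 3 + 6 + 13 = 31.
F + X + Y: cost 2 + 5 + 2 = 9 ≤ 13, payoff 9 + 6 + 13 = 28.
Best is F, J, X, and Y with total payoff 31.

31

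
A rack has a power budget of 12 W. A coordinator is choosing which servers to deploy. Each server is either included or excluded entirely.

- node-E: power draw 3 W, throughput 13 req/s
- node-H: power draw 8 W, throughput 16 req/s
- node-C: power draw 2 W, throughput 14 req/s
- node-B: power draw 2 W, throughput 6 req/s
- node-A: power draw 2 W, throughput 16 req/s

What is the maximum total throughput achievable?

49

Take node-E, node-C, node-B, and node-A: power draw 3 + 2 + 2 + 2 = 9 ≤ 12, throughput 13 + 14 + 6 + 16 = 49.
No other feasible combination does better.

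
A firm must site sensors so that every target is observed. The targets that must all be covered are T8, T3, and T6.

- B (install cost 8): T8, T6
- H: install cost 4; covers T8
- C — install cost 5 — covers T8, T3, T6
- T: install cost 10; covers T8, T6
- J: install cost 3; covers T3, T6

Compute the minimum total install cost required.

The greedy cost-per-new-target heuristic would pick J and H for 7, but a cheaper cover exists.
C alone covers T8, T3, T6 — every target.
Total install cost: 5.
No cover costs less than 5.

5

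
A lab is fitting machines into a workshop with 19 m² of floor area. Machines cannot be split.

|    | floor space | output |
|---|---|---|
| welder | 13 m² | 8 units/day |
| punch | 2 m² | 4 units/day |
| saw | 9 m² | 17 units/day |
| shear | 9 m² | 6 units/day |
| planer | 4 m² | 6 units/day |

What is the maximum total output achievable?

punch + saw + planer: floor space 2 + 9 + 4 = 15 ≤ 19, output 4 + 17 + 6 = 27.
saw + planer: floor space 9 + 4 = 13 ≤ 19, output 17 + 6 = 23.
saw + shear: floor space 9 + 9 = 18 ≤ 19, output 17 + 6 = 23.
Best is punch, saw, and planer with total output 27.

27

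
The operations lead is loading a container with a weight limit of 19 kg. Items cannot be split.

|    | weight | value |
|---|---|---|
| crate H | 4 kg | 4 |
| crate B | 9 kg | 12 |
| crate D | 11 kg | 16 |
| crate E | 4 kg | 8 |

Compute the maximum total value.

Allowing fractional choices, the relaxed optimum would be about 29.3, but items are indivisible.
crate H + crate D + crate E: weight 4 + 11 + 4 = 19 ≤ 19, value 4 + 16 + 8 = 28.
crate D + crate E: weight 11 + 4 = 15 ≤ 19, value 16 + 8 = 24.
Best is crate H, crate D, and crate E with total value 28.

28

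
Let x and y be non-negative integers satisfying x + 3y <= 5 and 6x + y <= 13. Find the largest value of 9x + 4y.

(x,y)=(2,1) is feasible, giving 22.
(x,y)=(2,0) is feasible, giving 18.
Maximum is 22 at (x,y)=(2,1).

22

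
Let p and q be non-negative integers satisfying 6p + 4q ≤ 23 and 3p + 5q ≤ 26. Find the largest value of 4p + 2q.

Relaxing integrality, the LP optimum is 15.33 at (p,q) = (3.83, 0), which is not an integer point.
(p,q)=(3,1): 6·3+4·1=22≤23, 3·3+5·1=14≤26, objective 14.
(p,q)=(3,0): 6·3+4·0=18≤23, 3·3+5·0=9≤26, objective 12.
(p,q)=(2,2): 6·2+4·2=20≤23, 3·2+5·2=16≤26, objective 12.
The best lattice point is (3,1), giving 14.

14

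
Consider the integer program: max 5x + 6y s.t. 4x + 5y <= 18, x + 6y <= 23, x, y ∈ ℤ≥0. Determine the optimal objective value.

22

The continuous relaxation peaks at (4.5, 0) with value 22.50; rounding to a feasible lattice point costs some objective.
(x,y)=(2,2): 4·2+5·2=18≤18, 1·2+6·2=14≤23, objective 22.
(x,y)=(3,1): 4·3+5·1=17≤18, 1·3+6·1=9≤23, objective 21.
Maximum is 22 at (x,y)=(2,2).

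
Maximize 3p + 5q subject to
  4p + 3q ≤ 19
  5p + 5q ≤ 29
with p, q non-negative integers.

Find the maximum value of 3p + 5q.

The continuous relaxation peaks at (0, 5.8) with value 29.00; rounding to a feasible lattice point costs some objective.
(p,q)=(0,5): 4·0+3·5=15≤19, 5·0+5·5=25≤29, objective 25.
(p,q)=(1,4): 4·1+3·4=16≤19, 5·1+5·4=25≤29, objective 23.
(p,q)=(0,4): 4·0+3·4=12≤19, 5·0+5·4=20≤29, objective 20.
No feasible integer point exceeds 25.

25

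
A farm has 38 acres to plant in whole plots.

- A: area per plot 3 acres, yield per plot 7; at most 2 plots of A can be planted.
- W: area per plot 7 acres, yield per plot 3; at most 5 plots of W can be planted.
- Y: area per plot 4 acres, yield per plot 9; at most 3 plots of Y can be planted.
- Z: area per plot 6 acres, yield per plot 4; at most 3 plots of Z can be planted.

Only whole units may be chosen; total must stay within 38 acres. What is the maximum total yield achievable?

A has the best ratio (7/3); taking only A gives at most 2×7 = 14 (stopped by the supply cap of 2).
Mixing does better — 2×A, 3×Y, and 3×Z: area 36 ≤ 38, yield 2·7 + 3·9 + 3·4 = 53.

53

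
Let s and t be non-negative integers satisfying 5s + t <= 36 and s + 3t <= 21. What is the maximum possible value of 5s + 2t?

(s,t)=(6,5): 5·6+1·5=35≤36, 1·6+3·5=21≤21, objective 40.
(s,t)=(6,4): 5·6+1·4=34≤36, 1·6+3·4=18≤21, objective 38.
(s,t)=(6,3): 5·6+1·3=33≤36, 1·6+3·3=15≤21, objective 36.
No feasible integer point exceeds 40.

40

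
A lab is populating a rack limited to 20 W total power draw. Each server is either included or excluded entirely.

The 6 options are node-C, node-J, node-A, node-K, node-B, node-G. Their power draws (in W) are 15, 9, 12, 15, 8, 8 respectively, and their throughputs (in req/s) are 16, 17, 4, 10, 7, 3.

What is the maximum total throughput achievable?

Take node-J and node-B: power draw 9 + 8 = 17 ≤ 20, throughput 17 + 7 = 24.
No other feasible combination does better.

24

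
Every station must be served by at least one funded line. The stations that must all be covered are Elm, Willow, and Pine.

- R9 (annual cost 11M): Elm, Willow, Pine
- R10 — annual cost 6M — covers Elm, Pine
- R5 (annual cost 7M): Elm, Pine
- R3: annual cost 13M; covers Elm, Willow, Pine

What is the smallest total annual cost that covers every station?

11

The greedy cost-per-new-station heuristic would pick R10 and R9 for 17, but a cheaper cover exists.
R9 alone covers Elm, Willow, Pine — every station.
Total annual cost: 11.
No cover costs less than 11.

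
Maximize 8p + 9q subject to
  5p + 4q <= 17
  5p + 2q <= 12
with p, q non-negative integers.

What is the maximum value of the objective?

The continuous relaxation peaks at (0, 4.25) with value 38.25; rounding to a feasible lattice point costs some objective.
(p,q)=(0,4): 5·0+4·4=16≤17, 5·0+2·4=8≤12, objective 36.
(p,q)=(1,3): 5·1+4·3=17≤17, 5·1+2·3=11≤12, objective 35.
Maximum is 36 at (p,q)=(0,4).

36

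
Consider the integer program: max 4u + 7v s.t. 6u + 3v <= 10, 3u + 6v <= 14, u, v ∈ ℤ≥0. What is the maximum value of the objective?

14

Relaxing integrality, the LP optimum is 16.67 at (u,v) = (0.667, 2), which is not an integer point.
(u,v)=(0,2): 6·0+3·2=6≤10, 3·0+6·2=12≤14, objective 14.
(u,v)=(1,1): 6·1+3·1=9≤10, 3·1+6·1=9≤14, objective 11.
(u,v)=(0,1): 6·0+3·1=3≤10, 3·0+6·1=6≤14, objective 7.
Maximum is 14 at (u,v)=(0,2).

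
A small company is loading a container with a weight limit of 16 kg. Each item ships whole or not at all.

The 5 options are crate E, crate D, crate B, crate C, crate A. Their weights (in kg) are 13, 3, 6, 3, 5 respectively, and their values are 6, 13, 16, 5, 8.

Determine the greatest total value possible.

37

crate D + crate B + crate C: weight 3 + 6 + 3 = 12 ≤ 16, value 13 + 16 + 5 = 34.
crate D + crate B + crate A: weight 3 + 6 + 5 = 14 ≤ 16, value 13 + 16 + 8 = 37.
Best is crate D, crate B, and crate A with total value 37.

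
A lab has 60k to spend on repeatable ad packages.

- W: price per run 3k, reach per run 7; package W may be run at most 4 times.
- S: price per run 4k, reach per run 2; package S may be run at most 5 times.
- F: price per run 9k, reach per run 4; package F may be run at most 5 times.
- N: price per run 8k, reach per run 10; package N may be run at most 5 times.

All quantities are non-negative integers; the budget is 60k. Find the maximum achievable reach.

This is a bounded integer knapsack.
4×W, 1×S, and 5×N: price 56 ≤ 60, reach 4·7 + 1·2 + 5·10 = 80.
4×W, 2×S, and 5×N: price 60 ≤ 60, reach 4·7 + 2·2 + 5·10 = 82.
Best is 82.

82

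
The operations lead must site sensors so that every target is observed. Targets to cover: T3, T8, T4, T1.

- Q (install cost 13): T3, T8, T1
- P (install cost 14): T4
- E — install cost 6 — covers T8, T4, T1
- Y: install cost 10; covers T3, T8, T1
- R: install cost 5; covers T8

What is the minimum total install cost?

16

Choose E and Y: together they cover T3, T8, T4, T1 — every target.
Total install cost: 6 + 10 = 16.
No cover costs less than 16.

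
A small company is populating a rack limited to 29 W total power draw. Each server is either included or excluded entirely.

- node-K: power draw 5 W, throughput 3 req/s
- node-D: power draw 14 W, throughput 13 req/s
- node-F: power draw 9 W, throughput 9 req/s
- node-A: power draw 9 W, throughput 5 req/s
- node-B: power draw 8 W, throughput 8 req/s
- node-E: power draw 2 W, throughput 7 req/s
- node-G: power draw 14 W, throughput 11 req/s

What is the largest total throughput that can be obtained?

This is a 0-1 knapsack instance.
Allowing fractional choices, the relaxed optimum would be about 33.3, but servers are indivisible.
node-K + node-D + node-B + node-E: power draw 5 + 14 + 8 + 2 = 29 ≤ 29, throughput 3 + 13 + 8 + 7 = 31.
node-D + node-F + node-E: power draw 14 + 9 + 2 = 25 ≤ 29, throughput 13 + 9 + 7 = 29.
node-F + node-A + node-B + node-E: power draw 9 + 9 + 8 + 2 = 28 ≤ 29, throughput 9 + 5 + 8 + 7 = 29.
Best is node-K, node-D, node-B, and node-E with total throughput 31.

31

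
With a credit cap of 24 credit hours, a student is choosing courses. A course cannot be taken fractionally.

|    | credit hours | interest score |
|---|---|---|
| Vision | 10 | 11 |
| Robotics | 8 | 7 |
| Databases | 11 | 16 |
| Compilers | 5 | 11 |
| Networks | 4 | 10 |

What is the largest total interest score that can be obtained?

37

Databases + Compilers + Networks: credit hours 11 + 5 + 4 = 20 ≤ 24, interest score 16 + 11 + 10 = 37.
Robotics + Databases + Compilers: credit hours 8 + 11 + 5 = 24 ≤ 24, interest score 7 + 16 + 11 = 34.
Best is Databases, Compilers, and Networks with total interest score 37.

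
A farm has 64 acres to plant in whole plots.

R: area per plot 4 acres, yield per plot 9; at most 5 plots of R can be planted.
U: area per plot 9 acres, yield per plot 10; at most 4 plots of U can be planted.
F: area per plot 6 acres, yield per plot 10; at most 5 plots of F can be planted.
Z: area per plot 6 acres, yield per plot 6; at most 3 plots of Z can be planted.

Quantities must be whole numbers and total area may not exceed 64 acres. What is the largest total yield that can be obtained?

107

R has the best ratio (9/4); taking only R gives at most 5×9 = 45 (stopped by the supply cap of 5).
Mixing does better — 5×R, 5×F, and 2×Z: area 62 ≤ 64, yield 5·9 + 5·10 + 2·6 = 107.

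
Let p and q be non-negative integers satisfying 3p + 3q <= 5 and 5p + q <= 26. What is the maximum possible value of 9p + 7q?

9

Relaxing integrality, the LP optimum is 15.00 at (p,q) = (1.67, 0), which is not an integer point.
(p,q)=(1,0): 3·1+3·0=3≤5, 5·1+1·0=5≤26, objective 9.
(p,q)=(0,1): 3·0+3·1=3≤5, 5·0+1·1=1≤26, objective 7.
(p,q)=(0,0): 3·0+3·0=0≤5, 5·0+1·0=0≤26, objective 0.
The best lattice point is (1,0), giving 9.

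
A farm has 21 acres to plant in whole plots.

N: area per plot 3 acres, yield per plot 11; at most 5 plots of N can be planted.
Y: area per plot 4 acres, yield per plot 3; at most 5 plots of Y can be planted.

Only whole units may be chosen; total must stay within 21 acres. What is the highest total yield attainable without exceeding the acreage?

This is a bounded integer knapsack.
Take 5×N and 1×Y: area 19 ≤ 21, yield 5·11 + 1·3 = 58.
N has the best ratio (11/3) and is taken to its limit of 5; remaining capacity is filled optimally with the others.

58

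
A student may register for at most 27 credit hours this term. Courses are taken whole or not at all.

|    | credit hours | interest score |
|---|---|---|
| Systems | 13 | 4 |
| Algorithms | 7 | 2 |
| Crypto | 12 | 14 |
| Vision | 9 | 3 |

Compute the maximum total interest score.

This is a 0-1 knapsack instance.
Allowing fractional choices, the relaxed optimum would be about 18.8, but courses are indivisible.
Crypto + Vision: credit hours 12 + 9 = 21 ≤ 27, interest score 14 + 3 = 17.
Systems + Crypto: credit hours 13 + 12 = 25 ≤ 27, interest score 4 + 14 = 18.
Algorithms + Crypto: credit hours 7 + 12 = 19 ≤ 27, interest score 2 + 14 = 16.
Best is Systems and Crypto with total interest score 18.

18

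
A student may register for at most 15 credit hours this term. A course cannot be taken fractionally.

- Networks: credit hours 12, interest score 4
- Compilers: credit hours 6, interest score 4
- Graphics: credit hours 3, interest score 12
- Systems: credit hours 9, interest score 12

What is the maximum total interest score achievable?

24

Compilers + Graphics: credit hours 6 + 3 = 9 ≤ 15, interest score 4 + 12 = 16.
Networks + Graphics: credit hours 12 + 3 = 15 ≤ 15, interest score 4 + 12 = 16.
Graphics + Systems: credit hours 3 + 9 = 12 ≤ 15, interest score 12 + 12 = 24.
Best is Graphics and Systems with total interest score 24.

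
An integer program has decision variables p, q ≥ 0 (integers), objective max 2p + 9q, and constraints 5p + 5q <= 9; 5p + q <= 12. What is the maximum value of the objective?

Relaxing integrality, the LP optimum is 16.20 at (p,q) = (0, 1.8), which is not an integer point.
(p,q)=(0,1): 5·0+5·1=5≤9, 5·0+1·1=1≤12, objective 9.
(p,q)=(1,0): 5·1+5·0=5≤9, 5·1+1·0=5≤12, objective 2.
Maximum is 9 at (p,q)=(0,1).

9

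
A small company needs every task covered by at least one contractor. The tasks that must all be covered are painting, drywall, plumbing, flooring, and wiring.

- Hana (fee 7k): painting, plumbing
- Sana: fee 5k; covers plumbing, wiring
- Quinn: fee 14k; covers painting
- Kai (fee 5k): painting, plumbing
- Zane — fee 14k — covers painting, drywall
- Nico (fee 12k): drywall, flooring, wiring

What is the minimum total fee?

17

This is an integer covering problem.
The greedy cost-per-new-task heuristic would pick Sana, Kai, and Nico for 22, but a cheaper cover exists.
Choose Kai and Nico: together they cover painting, drywall, plumbing, flooring, wiring — every task.
Total fee: 5 + 12 = 17.
No cover costs less than 17.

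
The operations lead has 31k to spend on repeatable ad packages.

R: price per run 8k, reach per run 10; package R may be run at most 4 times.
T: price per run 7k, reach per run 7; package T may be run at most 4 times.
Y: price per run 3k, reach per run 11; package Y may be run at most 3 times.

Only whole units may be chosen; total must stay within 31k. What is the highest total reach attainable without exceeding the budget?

Y has the best ratio (11/3); taking only Y gives at most 3×11 = 33 (stopped by the supply cap of 3).
Mixing does better — 1×R, 2×T, and 3×Y: price 31 ≤ 31, reach 1·10 + 2·7 + 3·11 = 57.

57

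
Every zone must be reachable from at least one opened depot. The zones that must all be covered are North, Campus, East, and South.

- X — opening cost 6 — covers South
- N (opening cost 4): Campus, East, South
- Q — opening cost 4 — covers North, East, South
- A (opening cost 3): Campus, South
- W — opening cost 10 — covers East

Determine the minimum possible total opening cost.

The greedy cost-per-new-zone heuristic would pick N and Q for 8, but a cheaper cover exists.
Choose Q and A: together they cover North, Campus, East, South — every zone.
Total opening cost: 4 + 3 = 7.
No cover costs less than 7.

7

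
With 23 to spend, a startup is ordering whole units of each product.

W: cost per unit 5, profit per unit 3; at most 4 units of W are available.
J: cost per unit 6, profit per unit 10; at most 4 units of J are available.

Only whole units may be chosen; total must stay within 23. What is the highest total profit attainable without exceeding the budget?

This is a bounded integer knapsack.
1×W and 3×J: cost 23 ≤ 23, profit 1·3 + 3·10 = 33.
3×J: cost 18 ≤ 23, profit 3·10 = 30.
Best is 33.

33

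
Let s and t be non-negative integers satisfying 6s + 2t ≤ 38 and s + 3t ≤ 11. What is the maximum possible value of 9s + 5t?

59

(s,t)=(6,1): 6·6+2·1=38≤38, 1·6+3·1=9≤11, objective 59.
(s,t)=(5,2): 6·5+2·2=34≤38, 1·5+3·2=11≤11, objective 55.
(s,t)=(6,0): 6·6+2·0=36≤38, 1·6+3·0=6≤11, objective 54.
No feasible integer point exceeds 59.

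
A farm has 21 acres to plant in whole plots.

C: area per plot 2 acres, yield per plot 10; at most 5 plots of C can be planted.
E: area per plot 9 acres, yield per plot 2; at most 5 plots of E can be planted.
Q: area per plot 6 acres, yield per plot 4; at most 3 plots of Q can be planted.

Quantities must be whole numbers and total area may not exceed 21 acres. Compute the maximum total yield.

This is a bounded integer knapsack.
C has the best ratio (10/2); taking only C gives at most 5×10 = 50 (stopped by the supply cap of 5).
Mixing does better — 5×C and 1×Q: area 16 ≤ 21, yield 5·10 + 1·4 = 54.

54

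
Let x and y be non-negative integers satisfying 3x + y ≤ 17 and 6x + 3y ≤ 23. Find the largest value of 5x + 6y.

Relaxing integrality, the LP optimum is 46.00 at (x,y) = (0, 7.67), which is not an integer point.
(x,y)=(0,7): 3·0+1·7=7≤17, 6·0+3·7=21≤23, objective 42.
(x,y)=(0,6): 3·0+1·6=6≤17, 6·0+3·6=18≤23, objective 36.
The best lattice point is (0,7), giving 42.

42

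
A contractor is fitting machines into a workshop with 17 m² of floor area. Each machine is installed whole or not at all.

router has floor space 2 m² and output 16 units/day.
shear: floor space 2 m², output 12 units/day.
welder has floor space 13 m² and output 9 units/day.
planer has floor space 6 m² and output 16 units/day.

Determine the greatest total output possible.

Allowing fractional choices, the relaxed optimum would be about 48.8, but machines are indivisible.
router + planer: floor space 2 + 6 = 8 ≤ 17, output 16 + 16 = 32.
router + shear + planer: floor space 2 + 2 + 6 = 10 ≤ 17, output 16 + 12 + 16 = 44.
router + shear + welder: floor space 2 + 2 + 13 = 17 ≤ 17, output 16 + 12 + 9 = 37.
Best is router, shear, and planer with total output 44.

44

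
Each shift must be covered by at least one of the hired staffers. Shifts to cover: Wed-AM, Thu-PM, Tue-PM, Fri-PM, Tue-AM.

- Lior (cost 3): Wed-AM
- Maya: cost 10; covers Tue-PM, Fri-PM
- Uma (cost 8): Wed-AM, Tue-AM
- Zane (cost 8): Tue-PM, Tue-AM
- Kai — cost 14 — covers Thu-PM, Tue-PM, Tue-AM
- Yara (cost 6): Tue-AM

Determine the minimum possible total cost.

This is an integer covering problem.
Choose Lior, Maya, and Kai: together they cover Wed-AM, Thu-PM, Tue-PM, Fri-PM, Tue-AM — every shift.
Total cost: 3 + 10 + 14 = 27.

27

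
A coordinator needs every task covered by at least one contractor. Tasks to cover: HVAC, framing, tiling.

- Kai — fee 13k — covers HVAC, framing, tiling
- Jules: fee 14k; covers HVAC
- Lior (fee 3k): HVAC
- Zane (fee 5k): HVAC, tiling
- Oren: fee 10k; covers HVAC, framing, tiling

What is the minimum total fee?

10

The greedy cost-per-new-task heuristic would pick Zane and Oren for 15, but a cheaper cover exists.
Oren alone covers HVAC, framing, tiling — every task.
Total fee: 10.
No cover costs less than 10.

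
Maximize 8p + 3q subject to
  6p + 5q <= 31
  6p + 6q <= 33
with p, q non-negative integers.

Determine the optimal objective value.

40

Relaxing integrality, the LP optimum is 41.33 at (p,q) = (5.17, 0), which is not an integer point.
(p,q)=(5,0) is feasible, giving 40.
(p,q)=(4,1) is feasible, giving 35.
No feasible integer point exceeds 40.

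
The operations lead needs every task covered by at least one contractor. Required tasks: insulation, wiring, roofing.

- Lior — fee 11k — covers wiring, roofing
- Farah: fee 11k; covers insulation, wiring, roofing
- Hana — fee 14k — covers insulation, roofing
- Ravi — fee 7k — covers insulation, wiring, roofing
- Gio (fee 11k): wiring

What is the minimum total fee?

7

Ravi alone covers insulation, wiring, roofing — every task.
Total fee: 7.
No cover costs less than 7.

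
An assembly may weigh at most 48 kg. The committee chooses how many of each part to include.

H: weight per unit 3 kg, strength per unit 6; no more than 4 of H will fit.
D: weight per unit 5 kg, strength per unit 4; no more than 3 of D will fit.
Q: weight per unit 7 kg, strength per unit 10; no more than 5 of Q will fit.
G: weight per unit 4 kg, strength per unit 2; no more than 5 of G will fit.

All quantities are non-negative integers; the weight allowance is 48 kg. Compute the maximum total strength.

74

H has the best ratio (6/3); taking only H gives at most 4×6 = 24 (stopped by the supply cap of 4).
Mixing does better — 4×H and 5×Q: weight 47 ≤ 48, strength 4·6 + 5·10 = 74.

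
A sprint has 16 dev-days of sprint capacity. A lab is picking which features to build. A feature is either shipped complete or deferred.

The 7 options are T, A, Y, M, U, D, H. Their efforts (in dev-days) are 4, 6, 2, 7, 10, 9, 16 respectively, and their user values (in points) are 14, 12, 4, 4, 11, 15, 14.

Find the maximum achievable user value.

33

This is a 0-1 knapsack instance.
T + D: effort 4 + 9 = 13 ≤ 16, user value 14 + 15 = 29.
T + Y + D: effort 4 + 2 + 9 = 15 ≤ 16, user value 14 + 4 + 15 = 33.
T + A + Y: effort 4 + 6 + 2 = 12 ≤ 16, user value 14 + 12 + 4 = 30.
Best is T, Y, and D with total user value 33.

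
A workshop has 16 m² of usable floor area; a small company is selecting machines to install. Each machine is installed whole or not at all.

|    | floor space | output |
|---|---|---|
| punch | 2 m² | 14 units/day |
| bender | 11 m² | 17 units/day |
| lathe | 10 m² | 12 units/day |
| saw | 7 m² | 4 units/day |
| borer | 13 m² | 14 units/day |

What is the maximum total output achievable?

31

This is an integer program with binary decision variables.
punch + borer: floor space 2 + 13 = 15 ≤ 16, output 14 + 14 = 28.
punch + lathe: floor space 2 + 10 = 12 ≤ 16, output 14 + 12 = 26.
punch + bender: floor space 2 + 11 = 13 ≤ 16, output 14 + 17 = 31.
Best is punch and bender with total output 31.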